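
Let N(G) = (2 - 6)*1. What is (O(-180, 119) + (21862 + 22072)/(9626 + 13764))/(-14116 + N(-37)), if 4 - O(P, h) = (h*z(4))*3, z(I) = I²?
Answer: 66733093/165133400 ≈ 0.40412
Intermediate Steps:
O(P, h) = 4 - 48*h (O(P, h) = 4 - h*4²*3 = 4 - h*16*3 = 4 - 16*h*3 = 4 - 48*h)
N(G) = -4 (N(G) = -4*1 = -4)
(O(-180, 119) + (21862 + 22072)/(9626 + 13764))/(-14116 + N(-37)) = ((4 - 48*119) + (21862 + 22072)/(9626 + 13764))/(-14116 - 4) = ((4 - 5712) + 43934/23390)/(-14120) = (-5708 + 43934*(1/23390))*(-1/14120) = (-5708 + 21967/11695)*(-1/14120) = -66733093/11695*(-1/14120) = 66733093/165133400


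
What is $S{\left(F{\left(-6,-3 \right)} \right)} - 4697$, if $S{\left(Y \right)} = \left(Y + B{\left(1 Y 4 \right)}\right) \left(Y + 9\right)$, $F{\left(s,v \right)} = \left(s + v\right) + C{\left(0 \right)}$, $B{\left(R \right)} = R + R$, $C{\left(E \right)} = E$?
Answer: $-4697$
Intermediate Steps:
$B{\left(R \right)} = 2 R$
$F{\left(s,v \right)} = s + v$ ($F{\left(s,v \right)} = \left(s + v\right) + 0 = s + v$)
$S{\left(Y \right)} = 9 Y \left(9 + Y\right)$ ($S{\left(Y \right)} = \left(Y + 2 \cdot 1 Y 4\right) \left(Y + 9\right) = \left(Y + 2 Y 4\right) \left(9 + Y\right) = \left(Y + 2 \cdot 4 Y\right) \left(9 + Y\right) = \left(Y + 8 Y\right) \left(9 + Y\right) = 9 Y \left(9 + Y\right)$)
$S{\left(F{\left(-6,-3 \right)} \right)} - 4697 = 9 \left(-6 - 3\right) \left(9 - 9\right) - 4697 = 9 \left(-9\right) \left(9 - 9\right) - 4697 = 9 \left(-9\right) 0 - 4697 = 0 - 4697 = -4697$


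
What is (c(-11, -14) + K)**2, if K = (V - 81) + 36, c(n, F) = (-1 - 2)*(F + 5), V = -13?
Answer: 961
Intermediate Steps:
c(n, F) = -15 - 3*F (c(n, F) = -3*(5 + F) = -15 - 3*F)
K = -58 (K = (-13 - 81) + 36 = -94 + 36 = -58)
(c(-11, -14) + K)**2 = ((-15 - 3*(-14)) - 58)**2 = ((-15 + 42) - 58)**2 = (27 - 58)**2 = (-31)**2 = 961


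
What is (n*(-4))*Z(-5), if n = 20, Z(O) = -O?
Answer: -400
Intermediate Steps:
(n*(-4))*Z(-5) = (20*(-4))*(-1*(-5)) = -80*5 = -400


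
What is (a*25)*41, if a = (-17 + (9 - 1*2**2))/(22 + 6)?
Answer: -3075/7 ≈ -439.29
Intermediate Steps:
a = -3/7 (a = (-17 + (9 - 1*4))/28 = (-17 + (9 - 4))*(1/28) = (-17 + 5)*(1/28) = -12*1/28 = -3/7 ≈ -0.42857)
(a*25)*41 = -3/7*25*41 = -75/7*41 = -3075/7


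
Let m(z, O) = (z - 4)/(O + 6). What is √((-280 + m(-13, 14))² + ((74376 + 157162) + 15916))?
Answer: √130532289/20 ≈ 571.25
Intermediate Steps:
m(z, O) = (-4 + z)/(6 + O)
√((-280 + m(-13, 14))² + ((74376 + 157162) + 15916)) = √((-280 + (-4 - 13)/(6 + 14))² + ((74376 + 157162) + 15916)) = √((-280 - 17/20)² + (231538 + 15916)) = √((-280 + (1/20)*(-17))² + 247454) = √((-280 - 17/20)² + 247454) = √((-5617/20)² + 247454) = √(31550689/400 + 247454) = √(130532289/400) = √130532289/20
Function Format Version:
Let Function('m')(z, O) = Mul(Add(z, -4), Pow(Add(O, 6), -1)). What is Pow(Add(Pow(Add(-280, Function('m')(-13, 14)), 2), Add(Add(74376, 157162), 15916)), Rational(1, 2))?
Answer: Mul(Rational(1, 20), Pow(130532289, Rational(1, 2))) ≈ 571.25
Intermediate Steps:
Function('m')(z, O) = Mul(Pow(Add(6, O), -1), Add(-4, z)) (Function('m')(z, O) = Mul(Add(-4, z), Pow(Add(6, O), -1)) = Mul(Pow(Add(6, O), -1), Add(-4, z)))
Pow(Add(Pow(Add(-280, Function('m')(-13, 14)), 2), Add(Add(74376, 157162), 15916)), Rational(1, 2)) = Pow(Add(Pow(Add(-280, Mul(Pow(Add(6, 14), -1), Add(-4, -13))), 2), Add(Add(74376, 157162), 15916)), Rational(1, 2)) = Pow(Add(Pow(Add(-280, Mul(Pow(20, -1), -17)), 2), Add(231538, 15916)), Rational(1, 2)) = Pow(Add(Pow(Add(-280, Mul(Rational(1, 20), -17)), 2), 247454), Rational(1, 2)) = Pow(Add(Pow(Add(-280, Rational(-17, 20)), 2), 247454), Rational(1, 2)) = Pow(Add(Pow(Rational(-5617, 20), 2), 247454), Rational(1, 2)) = Pow(Add(Rational(31550689, 400), 247454), Rational(1, 2)) = Pow(Rational(130532289, 400), Rational(1, 2)) = Mul(Rational(1, 20), Pow(130532289, Rational(1, 2)))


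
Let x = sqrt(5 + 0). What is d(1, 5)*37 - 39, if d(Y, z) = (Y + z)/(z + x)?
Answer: 33/2 - 111*sqrt(5)/10 ≈ -8.3204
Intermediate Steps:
x = sqrt(5) ≈ 2.2361
d(Y, z) = (Y + z)/(z + sqrt(5))
d(1, 5)*37 - 39 = ((1 + 5)/(5 + sqrt(5)))*37 - 39 = (6/(5 + sqrt(5)))*37 - 39 = 222/(5 + sqrt(5)) - 39 = -39 + 222/(5 + sqrt(5))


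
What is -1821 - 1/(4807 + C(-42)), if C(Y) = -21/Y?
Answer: -17508917/9615 ≈ -1821.0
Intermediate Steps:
-1821 - 1/(4807 + C(-42)) = -1821 - 1/(4807 - 21/(-42)) = -1821 - 1/(4807 - 21*(-1/42)) = -1821 - 1/(4807 + ½) = -1821 - 1/9615/2 = -1821 - 1*2/9615 = -1821 - 2/9615 = -17508917/9615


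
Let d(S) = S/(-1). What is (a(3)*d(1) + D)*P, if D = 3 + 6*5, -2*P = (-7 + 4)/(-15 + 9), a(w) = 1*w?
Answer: -15/2 ≈ -7.5000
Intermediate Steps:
d(S) = -S (d(S) = S*(-1) = -S)
a(w) = w
P = -1/4 (P = -(-7 + 4)/(2*(-15 + 9)) = -(-3)/(2*(-6)) = -(-3)*(-1)/(2*6) = -1/2*1/2 = -1/4 ≈ -0.25000)
D = 33 (D = 3 + 30 = 33)
(a(3)*d(1) + D)*P = (3*(-1*1) + 33)*(-1/4) = (3*(-1) + 33)*(-1/4) = (-3 + 33)*(-1/4) = 30*(-1/4) = -15/2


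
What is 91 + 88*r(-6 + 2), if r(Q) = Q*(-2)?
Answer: 795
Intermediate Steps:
r(Q) = -2*Q
91 + 88*r(-6 + 2) = 91 + 88*(-2*(-6 + 2)) = 91 + 88*(-2*(-4)) = 91 + 88*8 = 91 + 704 = 795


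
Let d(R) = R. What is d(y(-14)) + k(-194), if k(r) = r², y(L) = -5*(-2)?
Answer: 37646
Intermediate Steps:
y(L) = 10
d(y(-14)) + k(-194) = 10 + (-194)² = 10 + 37636 = 37646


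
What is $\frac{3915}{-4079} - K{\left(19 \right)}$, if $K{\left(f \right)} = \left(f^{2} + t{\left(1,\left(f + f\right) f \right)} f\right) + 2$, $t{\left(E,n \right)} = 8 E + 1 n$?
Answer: $- \frac{58060322}{4079} \approx -14234.0$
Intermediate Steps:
$t{\left(E,n \right)} = n + 8 E$ ($t{\left(E,n \right)} = 8 E + n = n + 8 E$)
$K{\left(f \right)} = 2 + f^{2} + f \left(8 + 2 f^{2}\right)$ ($K{\left(f \right)} = \left(f^{2} + \left(\left(f + f\right) f + 8 \cdot 1\right) f\right) + 2 = \left(f^{2} + \left(2 f f + 8\right) f\right) + 2 = \left(f^{2} + \left(2 f^{2} + 8\right) f\right) + 2 = \left(f^{2} + \left(8 + 2 f^{2}\right) f\right) + 2 = \left(f^{2} + f \left(8 + 2 f^{2}\right)\right) + 2 = 2 + f^{2} + f \left(8 + 2 f^{2}\right)$)
$\frac{3915}{-4079} - K{\left(19 \right)} = \frac{3915}{-4079} - \left(2 + 19^{2} + 2 \cdot 19 \left(4 + 19^{2}\right)\right) = 3915 \left(- \frac{1}{4079}\right) - \left(2 + 361 + 2 \cdot 19 \left(4 + 361\right)\right) = - \frac{3915}{4079} - \left(2 + 361 + 2 \cdot 19 \cdot 365\right) = - \frac{3915}{4079} - \left(2 + 361 + 13870\right) = - \frac{3915}{4079} - 14233 = - \frac{58060322}{4079}$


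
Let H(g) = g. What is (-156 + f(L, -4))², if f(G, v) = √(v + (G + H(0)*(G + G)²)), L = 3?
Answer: (156 - I)² ≈ 24335.0 - 312.0*I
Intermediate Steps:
f(G, v) = √(G + v) (f(G, v) = √(v + (G + 0*(G + G)²)) = √(v + (G + 0*(2*G)²)) = √(v + (G + 0*(4*G²))) = √(v + (G + 0)) = √(v + G) = √(G + v))
(-156 + f(L, -4))² = (-156 + √(3 - 4))² = (-156 + √(-1))² = (-156 + I)²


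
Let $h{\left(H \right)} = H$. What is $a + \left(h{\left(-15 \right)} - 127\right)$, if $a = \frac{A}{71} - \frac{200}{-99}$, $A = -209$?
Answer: $- \frac{1004609}{7029} \approx -142.92$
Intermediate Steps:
$a = - \frac{6491}{7029}$ ($a = - \frac{209}{71} - \frac{200}{-99} = \left(-209\right) \frac{1}{71} - - \frac{200}{99} = - \frac{209}{71} + \frac{200}{99} = - \frac{6491}{7029} \approx -0.92346$)
$a + \left(h{\left(-15 \right)} - 127\right) = - \frac{6491}{7029} - 142 = - \frac{1004609}{7029}$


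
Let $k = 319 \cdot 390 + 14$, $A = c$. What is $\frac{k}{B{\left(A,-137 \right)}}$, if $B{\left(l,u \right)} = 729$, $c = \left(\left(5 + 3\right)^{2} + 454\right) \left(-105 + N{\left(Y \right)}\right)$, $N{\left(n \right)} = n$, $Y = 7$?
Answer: $\frac{124424}{729} \approx 170.68$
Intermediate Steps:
$c = -50764$ ($c = \left(\left(5 + 3\right)^{2} + 454\right) \left(-105 + 7\right) = \left(8^{2} + 454\right) \left(-98\right) = \left(64 + 454\right) \left(-98\right) = 518 \left(-98\right) = -50764$)
$A = -50764$
$k = 124424$ ($k = 124410 + 14 = 124424$)
$\frac{k}{B{\left(A,-137 \right)}} = \frac{124424}{729}$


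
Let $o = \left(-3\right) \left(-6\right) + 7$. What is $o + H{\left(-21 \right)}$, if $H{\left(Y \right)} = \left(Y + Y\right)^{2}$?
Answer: $1789$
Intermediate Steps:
$H{\left(Y \right)} = 4 Y^{2}$ ($H{\left(Y \right)} = \left(2 Y\right)^{2} = 4 Y^{2}$)
$o = 25$ ($o = 18 + 7 = 25$)
$o + H{\left(-21 \right)} = 25 + 4 \left(-21\right)^{2} = 25 + 4 \cdot 441 = 25 + 1764 = 1789$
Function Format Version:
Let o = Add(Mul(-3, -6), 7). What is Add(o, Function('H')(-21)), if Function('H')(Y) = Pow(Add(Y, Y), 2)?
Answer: 1789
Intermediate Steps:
Function('H')(Y) = Mul(4, Pow(Y, 2)) (Function('H')(Y) = Pow(Mul(2, Y), 2) = Mul(4, Pow(Y, 2)))
o = 25 (o = Add(18, 7) = 25)
Add(o, Function('H')(-21)) = Add(25, Mul(4, Pow(-21, 2))) = Add(25, Mul(4, 441)) = Add(25, 1764) = 1789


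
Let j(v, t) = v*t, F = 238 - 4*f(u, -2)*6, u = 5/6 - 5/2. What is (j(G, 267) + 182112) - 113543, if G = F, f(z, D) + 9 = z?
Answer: 200467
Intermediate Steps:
u = -5/3 (u = 5*(1/6) - 5*1/2 = 5/6 - 5/2 = -5/3 ≈ -1.6667)
f(z, D) = -9 + z
F = 494 (F = 238 - 4*(-9 - 5/3)*6 = 238 - 4*(-32/3)*6 = 238 - (-128)*6/3 = 238 - 1*(-256) = 238 + 256 = 494)
G = 494
j(v, t) = t*v
(j(G, 267) + 182112) - 113543 = (267*494 + 182112) - 113543 = (131898 + 182112) - 113543 = 314010 - 113543 = 200467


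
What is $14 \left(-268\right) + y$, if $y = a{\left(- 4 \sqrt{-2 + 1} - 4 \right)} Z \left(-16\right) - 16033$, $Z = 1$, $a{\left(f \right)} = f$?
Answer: $-19721 + 64 i \approx -19721.0 + 64.0 i$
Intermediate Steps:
$y = -15969 + 64 i$ ($y = \left(- 4 \sqrt{-2 + 1} - 4\right) 1 \left(-16\right) - 16033 = \left(- 4 \sqrt{-1} - 4\right) 1 \left(-16\right) - 16033 = \left(- 4 i - 4\right) 1 \left(-16\right) - 16033 = \left(-4 - 4 i\right) 1 \left(-16\right) - 16033 = \left(-4 - 4 i\right) \left(-16\right) - 16033 = \left(64 + 64 i\right) - 16033 = -15969 + 64 i \approx -15969.0 + 64.0 i$)
$14 \left(-268\right) + y = 14 \left(-268\right) - \left(15969 - 64 i\right) = -3752 - \left(15969 - 64 i\right) = -19721 + 64 i$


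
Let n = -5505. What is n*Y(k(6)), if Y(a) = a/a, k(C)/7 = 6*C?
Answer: -5505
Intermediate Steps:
k(C) = 42*C (k(C) = 7*(6*C) = 42*C)
Y(a) = 1
n*Y(k(6)) = -5505*1 = -5505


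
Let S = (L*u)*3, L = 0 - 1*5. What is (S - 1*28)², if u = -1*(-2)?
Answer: 3364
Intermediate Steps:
L = -5 (L = 0 - 5 = -5)
u = 2
S = -30 (S = -5*2*3 = -10*3 = -30)
(S - 1*28)² = (-30 - 1*28)² = (-30 - 28)² = (-58)² = 3364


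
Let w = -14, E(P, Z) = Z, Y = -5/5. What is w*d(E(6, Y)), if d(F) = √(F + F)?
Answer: -14*I*√2 ≈ -19.799*I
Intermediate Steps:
Y = -1 (Y = -5*⅕ = -1)
d(F) = √2*√F (d(F) = √(2*F) = √2*√F)
w*d(E(6, Y)) = -14*√2*√(-1) = -14*√2*I = -14*I*√2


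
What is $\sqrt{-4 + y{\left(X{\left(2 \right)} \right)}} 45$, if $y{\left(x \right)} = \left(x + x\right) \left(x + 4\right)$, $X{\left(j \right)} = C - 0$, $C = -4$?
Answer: $90 i \approx 90.0 i$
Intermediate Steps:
$X{\left(j \right)} = -4$ ($X{\left(j \right)} = -4 - 0 = -4 + 0 = -4$)
$y{\left(x \right)} = 2 x \left(4 + x\right)$
$\sqrt{-4 + y{\left(X{\left(2 \right)} \right)}} 45 = \sqrt{-4 + 2 \left(-4\right) \left(4 - 4\right)} 45 = \sqrt{-4 + 2 \left(-4\right) 0} \cdot 45 = \sqrt{-4 + 0} \cdot 45 = \sqrt{-4} \cdot 45 = 2 i 45 = 90 i$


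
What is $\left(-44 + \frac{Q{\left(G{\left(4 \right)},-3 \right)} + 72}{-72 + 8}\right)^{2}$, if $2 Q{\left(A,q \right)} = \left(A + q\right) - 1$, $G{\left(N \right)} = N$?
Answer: $\frac{130321}{64} \approx 2036.3$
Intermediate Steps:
$Q{\left(A,q \right)} = - \frac{1}{2} + \frac{A}{2} + \frac{q}{2}$ ($Q{\left(A,q \right)} = \frac{\left(A + q\right) - 1}{2} = \frac{-1 + A + q}{2} = - \frac{1}{2} + \frac{A}{2} + \frac{q}{2}$)
$\left(-44 + \frac{Q{\left(G{\left(4 \right)},-3 \right)} + 72}{-72 + 8}\right)^{2} = \left(-44 + \frac{\left(- \frac{1}{2} + \frac{1}{2} \cdot 4 + \frac{1}{2} \left(-3\right)\right) + 72}{-72 + 8}\right)^{2} = \left(-44 + \frac{\left(- \frac{1}{2} + 2 - \frac{3}{2}\right) + 72}{-64}\right)^{2} = \left(-44 + \left(0 + 72\right) \left(- \frac{1}{64}\right)\right)^{2} = \left(-44 + 72 \left(- \frac{1}{64}\right)\right)^{2} = \left(-44 - \frac{9}{8}\right)^{2} = \left(- \frac{361}{8}\right)^{2} = \frac{130321}{64}$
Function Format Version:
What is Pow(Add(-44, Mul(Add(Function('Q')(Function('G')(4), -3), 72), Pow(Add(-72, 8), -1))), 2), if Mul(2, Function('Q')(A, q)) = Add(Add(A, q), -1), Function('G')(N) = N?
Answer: Rational(130321, 64) ≈ 2036.3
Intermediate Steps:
Function('Q')(A, q) = Add(Rational(-1, 2), Mul(Rational(1, 2), A), Mul(Rational(1, 2), q)) (Function('Q')(A, q) = Mul(Rational(1, 2), Add(Add(A, q), -1)) = Mul(Rational(1, 2), Add(-1, A, q)) = Add(Rational(-1, 2), Mul(Rational(1, 2), A), Mul(Rational(1, 2), q)))
Pow(Add(-44, Mul(Add(Function('Q')(Function('G')(4), -3), 72), Pow(Add(-72, 8), -1))), 2) = Pow(Add(-44, Mul(Add(Add(Rational(-1, 2), Mul(Rational(1, 2), 4), Mul(Rational(1, 2), -3)), 72), Pow(Add(-72, 8), -1))), 2) = Pow(Add(-44, Mul(Add(Add(Rational(-1, 2), 2, Rational(-3, 2)), 72), Pow(-64, -1))), 2) = Pow(Add(-44, Mul(Add(0, 72), Rational(-1, 64))), 2) = Pow(Add(-44, Mul(72, Rational(-1, 64))), 2) = Pow(Add(-44, Rational(-9, 8)), 2) = Pow(Rational(-361, 8), 2) = Rational(130321, 64)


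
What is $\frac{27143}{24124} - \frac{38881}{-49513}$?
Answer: $\frac{2281896603}{1194451612} \approx 1.9104$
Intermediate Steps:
$\frac{27143}{24124} - \frac{38881}{-49513} = 27143 \cdot \frac{1}{24124} - - \frac{38881}{49513} = \frac{27143}{24124} + \frac{38881}{49513} = \frac{2281896603}{1194451612}$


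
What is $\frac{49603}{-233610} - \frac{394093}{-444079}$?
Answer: $\frac{70036415093}{103741295190} \approx 0.67511$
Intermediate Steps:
$\frac{49603}{-233610} - \frac{394093}{-444079} = 49603 \left(- \frac{1}{233610}\right) - - \frac{394093}{444079} = - \frac{49603}{233610} + \frac{394093}{444079} = \frac{70036415093}{103741295190}$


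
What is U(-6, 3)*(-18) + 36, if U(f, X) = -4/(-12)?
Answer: 30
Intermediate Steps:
U(f, X) = ⅓ (U(f, X) = -4*(-1/12) = ⅓)
U(-6, 3)*(-18) + 36 = (⅓)*(-18) + 36 = -6 + 36 = 30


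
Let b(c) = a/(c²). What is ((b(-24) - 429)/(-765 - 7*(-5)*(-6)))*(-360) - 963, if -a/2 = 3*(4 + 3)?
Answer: -291571/260 ≈ -1121.4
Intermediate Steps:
a = -42 (a = -6*(4 + 3) = -6*7 = -2*21 = -42)
b(c) = -42/c²
((b(-24) - 429)/(-765 - 7*(-5)*(-6)))*(-360) - 963 = ((-42/(-24)² - 429)/(-765 - 7*(-5)*(-6)))*(-360) - 963 = ((-42*1/576 - 429)/(-765 + 35*(-6)))*(-360) - 963 = ((-7/96 - 429)/(-765 - 210))*(-360) - 963 = -41191/96/(-975)*(-360) - 963 = -41191/96*(-1/975)*(-360) - 963 = (41191/93600)*(-360) - 963 = -41191/260 - 963 = -291571/260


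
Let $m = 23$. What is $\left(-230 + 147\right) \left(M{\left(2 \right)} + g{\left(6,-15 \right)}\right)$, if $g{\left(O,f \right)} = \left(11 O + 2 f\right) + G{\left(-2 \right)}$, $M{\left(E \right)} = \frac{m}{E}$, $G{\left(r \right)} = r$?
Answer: $- \frac{7553}{2} \approx -3776.5$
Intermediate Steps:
$M{\left(E \right)} = \frac{23}{E}$
$g{\left(O,f \right)} = -2 + 2 f + 11 O$ ($g{\left(O,f \right)} = \left(11 O + 2 f\right) - 2 = \left(2 f + 11 O\right) - 2 = -2 + 2 f + 11 O$)
$\left(-230 + 147\right) \left(M{\left(2 \right)} + g{\left(6,-15 \right)}\right) = \left(-230 + 147\right) \left(\frac{23}{2} + \left(-2 + 2 \left(-15\right) + 11 \cdot 6\right)\right) = - 83 \left(23 \cdot \frac{1}{2} - -34\right) = - 83 \left(\frac{23}{2} + 34\right) = \left(-83\right) \frac{91}{2} = - \frac{7553}{2}$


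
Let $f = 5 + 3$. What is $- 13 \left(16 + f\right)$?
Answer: $-312$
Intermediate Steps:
$f = 8$
$- 13 \left(16 + f\right) = - 13 \left(16 + 8\right) = \left(-13\right) 24 = -312$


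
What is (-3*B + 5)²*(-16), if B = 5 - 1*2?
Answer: -256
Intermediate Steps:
B = 3 (B = 5 - 2 = 3)
(-3*B + 5)²*(-16) = (-3*3 + 5)²*(-16) = (-9 + 5)²*(-16) = (-4)²*(-16) = 16*(-16) = -256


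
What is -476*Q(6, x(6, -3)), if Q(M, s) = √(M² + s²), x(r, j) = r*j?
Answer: -2856*√10 ≈ -9031.5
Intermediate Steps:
x(r, j) = j*r
-476*Q(6, x(6, -3)) = -476*√(6² + (-3*6)²) = -476*√(36 + (-18)²) = -476*√(36 + 324) = -2856*√10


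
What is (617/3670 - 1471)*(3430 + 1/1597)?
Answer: -29568426525583/5860990 ≈ -5.0450e+6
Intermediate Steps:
(617/3670 - 1471)*(3430 + 1/1597) = (617*(1/3670) - 1471)*(3430 + 1/1597) = (617/3670 - 1471)*(5477711/1597) = -5397953/3670*5477711/1597 = -29568426525583/5860990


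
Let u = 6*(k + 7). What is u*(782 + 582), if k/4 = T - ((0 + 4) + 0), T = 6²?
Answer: 1104840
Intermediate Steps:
T = 36
k = 128 (k = 4*(36 - ((0 + 4) + 0)) = 4*(36 - (4 + 0)) = 4*(36 - 1*4) = 4*(36 - 4) = 4*32 = 128)
u = 810 (u = 6*(128 + 7) = 6*135 = 810)
u*(782 + 582) = 810*(782 + 582) = 810*1364 = 1104840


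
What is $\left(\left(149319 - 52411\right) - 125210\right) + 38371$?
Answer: $10069$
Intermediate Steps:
$\left(\left(149319 - 52411\right) - 125210\right) + 38371 = \left(96908 - 125210\right) + 38371 = -28302 + 38371 = 10069$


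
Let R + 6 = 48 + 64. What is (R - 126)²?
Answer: 400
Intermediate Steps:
R = 106 (R = -6 + (48 + 64) = -6 + 112 = 106)
(R - 126)² = (106 - 126)² = (-20)² = 400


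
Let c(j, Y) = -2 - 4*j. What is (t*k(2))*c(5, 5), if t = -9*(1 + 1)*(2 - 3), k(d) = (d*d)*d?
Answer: -3168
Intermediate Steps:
k(d) = d**3 (k(d) = d**2*d = d**3)
t = 18 (t = -18*(-1) = -9*(-2) = 18)
(t*k(2))*c(5, 5) = (18*2**3)*(-2 - 4*5) = (18*8)*(-2 - 20) = 144*(-22) = -3168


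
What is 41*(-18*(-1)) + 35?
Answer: 773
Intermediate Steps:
41*(-18*(-1)) + 35 = 41*(-6*(-3)) + 35 = 41*18 + 35 = 738 + 35 = 773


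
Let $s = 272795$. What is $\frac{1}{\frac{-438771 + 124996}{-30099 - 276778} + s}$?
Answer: $\frac{306877}{83714824990} \approx 3.6657 \cdot 10^{-6}$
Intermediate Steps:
$\frac{1}{\frac{-438771 + 124996}{-30099 - 276778} + s} = \frac{1}{\frac{-438771 + 124996}{-30099 - 276778} + 272795} = \frac{1}{- \frac{313775}{-306877} + 272795} = \frac{1}{\left(-313775\right) \left(- \frac{1}{306877}\right) + 272795} = \frac{1}{\frac{313775}{306877} + 272795} = \frac{1}{\frac{83714824990}{306877}} = \frac{306877}{83714824990}$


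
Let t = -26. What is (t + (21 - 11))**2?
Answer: 256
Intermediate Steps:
(t + (21 - 11))**2 = (-26 + (21 - 11))**2 = (-26 + 10)**2 = (-16)**2 = 256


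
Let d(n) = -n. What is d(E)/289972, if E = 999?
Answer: -999/289972 ≈ -0.0034452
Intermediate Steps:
d(E)/289972 = -1*999/289972 = -999*1/289972 = -999/289972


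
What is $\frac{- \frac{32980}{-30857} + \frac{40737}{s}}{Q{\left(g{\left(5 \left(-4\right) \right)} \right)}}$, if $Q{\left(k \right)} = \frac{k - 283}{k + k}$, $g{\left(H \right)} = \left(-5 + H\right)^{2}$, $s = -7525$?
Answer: $- \frac{25221177725}{1588240647} \approx -15.88$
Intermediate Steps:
$Q{\left(k \right)} = \frac{-283 + k}{2 k}$
$\frac{- \frac{32980}{-30857} + \frac{40737}{s}}{Q{\left(g{\left(5 \left(-4\right) \right)} \right)}} = \frac{- \frac{32980}{-30857} + \frac{40737}{-7525}}{\frac{1}{2} \frac{1}{\left(-5 + 5 \left(-4\right)\right)^{2}} \left(-283 + \left(-5 + 5 \left(-4\right)\right)^{2}\right)} = \frac{\left(-32980\right) \left(- \frac{1}{30857}\right) + 40737 \left(- \frac{1}{7525}\right)}{\frac{1}{2} \frac{1}{\left(-5 - 20\right)^{2}} \left(-283 + \left(-5 - 20\right)^{2}\right)} = \frac{\frac{32980}{30857} - \frac{40737}{7525}}{\frac{1}{2} \frac{1}{\left(-25\right)^{2}} \left(-283 + \left(-25\right)^{2}\right)} = - \frac{1008847109}{232198925 \frac{-283 + 625}{2 \cdot 625}} = - \frac{1008847109}{232198925 \cdot \frac{1}{2} \cdot \frac{1}{625} \cdot 342} = - \frac{1008847109}{232198925 \cdot \frac{171}{625}} = \left(- \frac{1008847109}{232198925}\right) \frac{625}{171} = - \frac{25221177725}{1588240647}$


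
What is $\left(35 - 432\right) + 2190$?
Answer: $1793$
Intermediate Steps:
$\left(35 - 432\right) + 2190 = -397 + 2190 = 1793$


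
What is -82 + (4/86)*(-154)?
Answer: -3834/43 ≈ -89.163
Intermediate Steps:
-82 + (4/86)*(-154) = -82 + (4*(1/86))*(-154) = -82 + (2/43)*(-154) = -82 - 308/43 = -3834/43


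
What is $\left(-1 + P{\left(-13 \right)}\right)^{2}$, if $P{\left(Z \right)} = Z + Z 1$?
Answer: $729$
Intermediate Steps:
$P{\left(Z \right)} = 2 Z$ ($P{\left(Z \right)} = Z + Z = 2 Z$)
$\left(-1 + P{\left(-13 \right)}\right)^{2} = \left(-1 + 2 \left(-13\right)\right)^{2} = \left(-1 - 26\right)^{2} = \left(-27\right)^{2} = 729$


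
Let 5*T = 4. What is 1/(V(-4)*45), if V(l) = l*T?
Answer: -1/144 ≈ -0.0069444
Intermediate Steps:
T = ⅘ (T = (⅕)*4 = ⅘ ≈ 0.80000)
V(l) = 4*l/5 (V(l) = l*(⅘) = 4*l/5)
1/(V(-4)*45) = 1/(((⅘)*(-4))*45) = 1/(-16/5*45) = 1/(-144) = -1/144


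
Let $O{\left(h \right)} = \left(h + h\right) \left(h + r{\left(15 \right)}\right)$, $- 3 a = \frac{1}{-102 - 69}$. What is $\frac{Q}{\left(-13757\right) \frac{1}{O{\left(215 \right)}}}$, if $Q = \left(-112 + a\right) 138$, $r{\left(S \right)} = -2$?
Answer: $\frac{80688652900}{784149} \approx 1.029 \cdot 10^{5}$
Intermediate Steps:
$a = \frac{1}{513}$ ($a = - \frac{1}{3 \left(-102 - 69\right)} = - \frac{1}{3 \left(-171\right)} = \left(- \frac{1}{3}\right) \left(- \frac{1}{171}\right) = \frac{1}{513} \approx 0.0019493$)
$Q = - \frac{2642930}{171}$ ($Q = \left(-112 + \frac{1}{513}\right) 138 = \left(- \frac{57455}{513}\right) 138 = - \frac{2642930}{171} \approx -15456.0$)
$O{\left(h \right)} = 2 h \left(-2 + h\right)$ ($O{\left(h \right)} = \left(h + h\right) \left(h - 2\right) = 2 h \left(-2 + h\right)$)
$\frac{Q}{\left(-13757\right) \frac{1}{O{\left(215 \right)}}} = - \frac{2642930}{171 \left(- \frac{13757}{2 \cdot 215 \left(-2 + 215\right)}\right)} = - \frac{2642930}{171 \left(- \frac{13757}{2 \cdot 215 \cdot 213}\right)} = - \frac{2642930}{171 \left(- \frac{13757}{91590}\right)} = \left(- \frac{2642930}{171}\right) \left(- \frac{91590}{13757}\right) = \frac{80688652900}{784149}$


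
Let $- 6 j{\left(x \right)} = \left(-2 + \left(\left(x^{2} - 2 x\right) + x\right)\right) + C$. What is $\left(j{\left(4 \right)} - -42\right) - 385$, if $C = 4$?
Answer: $- \frac{1036}{3} \approx -345.33$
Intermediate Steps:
$j{\left(x \right)} = - \frac{1}{3} - \frac{x^{2}}{6} + \frac{x}{6}$ ($j{\left(x \right)} = - \frac{\left(-2 + \left(\left(x^{2} - 2 x\right) + x\right)\right) + 4}{6} = - \frac{\left(-2 + \left(x^{2} - x\right)\right) + 4}{6} = - \frac{\left(-2 + x^{2} - x\right) + 4}{6} = - \frac{2 + x^{2} - x}{6} = - \frac{1}{3} - \frac{x^{2}}{6} + \frac{x}{6}$)
$\left(j{\left(4 \right)} - -42\right) - 385 = \left(\left(- \frac{1}{3} - \frac{4^{2}}{6} + \frac{1}{6} \cdot 4\right) - -42\right) - 385 = \left(\left(- \frac{1}{3} - \frac{8}{3} + \frac{2}{3}\right) + 42\right) - 385 = \left(- \frac{7}{3} + 42\right) - 385 = \frac{119}{3} - 385 = - \frac{1036}{3}$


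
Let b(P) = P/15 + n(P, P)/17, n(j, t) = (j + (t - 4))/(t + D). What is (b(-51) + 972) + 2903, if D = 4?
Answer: 15467572/3995 ≈ 3871.7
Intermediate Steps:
n(j, t) = (-4 + j + t)/(4 + t) (n(j, t) = (j + (t - 4))/(t + 4) = (j + (-4 + t))/(4 + t) = (-4 + j + t)/(4 + t))
b(P) = P/15 + (-4 + 2*P)/(17*(4 + P)) (b(P) = P/15 + ((-4 + P + P)/(4 + P))/17 = P*(1/15) + ((-4 + 2*P)/(4 + P))*(1/17) = P/15 + (-4 + 2*P)/(17*(4 + P)))
(b(-51) + 972) + 2903 = ((-60 + 17*(-51)² + 98*(-51))/(255*(4 - 51)) + 972) + 2903 = ((1/255)*(-60 + 17*2601 - 4998)/(-47) + 972) + 2903 = ((1/255)*(-1/47)*(-60 + 44217 - 4998) + 972) + 2903 = ((1/255)*(-1/47)*39159 + 972) + 2903 = (-13053/3995 + 972) + 2903 = 3870087/3995 + 2903 = 15467572/3995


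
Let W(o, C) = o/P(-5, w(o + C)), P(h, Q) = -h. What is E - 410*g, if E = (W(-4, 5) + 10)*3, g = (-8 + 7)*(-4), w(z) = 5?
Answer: -8062/5 ≈ -1612.4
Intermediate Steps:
W(o, C) = o/5 (W(o, C) = o/((-1*(-5))) = o/5)
g = 4 (g = -1*(-4) = 4)
E = 138/5 (E = ((⅕)*(-4) + 10)*3 = (-⅘ + 10)*3 = (46/5)*3 = 138/5 ≈ 27.600)
E - 410*g = 138/5 - 410*4 = 138/5 - 1640 = -8062/5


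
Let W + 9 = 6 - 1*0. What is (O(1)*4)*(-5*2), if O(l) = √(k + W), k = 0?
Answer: -40*I*√3 ≈ -69.282*I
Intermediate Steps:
W = -3 (W = -9 + (6 - 1*0) = -9 + (6 + 0) = -9 + 6 = -3)
O(l) = I*√3 (O(l) = √(0 - 3) = √(-3) = I*√3)
(O(1)*4)*(-5*2) = ((I*√3)*4)*(-5*2) = (4*I*√3)*(-10) = -40*I*√3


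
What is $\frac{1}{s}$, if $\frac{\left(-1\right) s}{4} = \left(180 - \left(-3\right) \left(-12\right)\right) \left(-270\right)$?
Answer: $\frac{1}{155520} \approx 6.43 \cdot 10^{-6}$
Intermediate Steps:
$s = 155520$ ($s = - 4 \left(180 - \left(-3\right) \left(-12\right)\right) \left(-270\right) = - 4 \left(180 - 36\right) \left(-270\right) = - 4 \cdot 144 \left(-270\right) = \left(-4\right) \left(-38880\right) = 155520$)
$\frac{1}{s} = \frac{1}{155520}$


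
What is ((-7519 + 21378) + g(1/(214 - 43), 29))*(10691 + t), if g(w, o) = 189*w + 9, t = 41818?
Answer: 13836804117/19 ≈ 7.2825e+8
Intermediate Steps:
g(w, o) = 9 + 189*w
((-7519 + 21378) + g(1/(214 - 43), 29))*(10691 + t) = ((-7519 + 21378) + (9 + 189/(214 - 43)))*(10691 + 41818) = (13859 + (9 + 189/171))*52509 = (13859 + (9 + 189*(1/171)))*52509 = (13859 + (9 + 21/19))*52509 = (13859 + 192/19)*52509 = (263513/19)*52509 = 13836804117/19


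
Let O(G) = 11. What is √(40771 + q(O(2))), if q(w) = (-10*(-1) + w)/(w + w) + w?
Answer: 5*√789558/22 ≈ 201.95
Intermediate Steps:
q(w) = w + (10 + w)/(2*w) (q(w) = (10 + w)/((2*w)) + w = (10 + w)*(1/(2*w)) + w = (10 + w)/(2*w) + w = w + (10 + w)/(2*w))
√(40771 + q(O(2))) = √(40771 + (½ + 11 + 5/11)) = √(40771 + 263/22) = √(897225/22) = 5*√789558/22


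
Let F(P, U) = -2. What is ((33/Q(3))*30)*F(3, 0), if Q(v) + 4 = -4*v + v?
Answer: 1980/13 ≈ 152.31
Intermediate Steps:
Q(v) = -4 - 3*v (Q(v) = -4 + (-4*v + v) = -4 - 3*v)
((33/Q(3))*30)*F(3, 0) = ((33/(-4 - 3*3))*30)*(-2) = ((33/(-4 - 9))*30)*(-2) = ((33/(-13))*30)*(-2) = ((33*(-1/13))*30)*(-2) = -33/13*30*(-2) = -990/13*(-2) = 1980/13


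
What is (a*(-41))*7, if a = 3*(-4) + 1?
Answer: 3157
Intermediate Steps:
a = -11 (a = -12 + 1 = -11)
(a*(-41))*7 = -11*(-41)*7 = 451*7 = 3157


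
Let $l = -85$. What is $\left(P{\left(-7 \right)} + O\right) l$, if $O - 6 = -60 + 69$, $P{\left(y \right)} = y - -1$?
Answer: $-765$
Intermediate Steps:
$P{\left(y \right)} = 1 + y$ ($P{\left(y \right)} = y + 1 = 1 + y$)
$O = 15$ ($O = 6 + \left(-60 + 69\right) = 6 + 9 = 15$)
$\left(P{\left(-7 \right)} + O\right) l = \left(\left(1 - 7\right) + 15\right) \left(-85\right) = \left(-6 + 15\right) \left(-85\right) = 9 \left(-85\right) = -765$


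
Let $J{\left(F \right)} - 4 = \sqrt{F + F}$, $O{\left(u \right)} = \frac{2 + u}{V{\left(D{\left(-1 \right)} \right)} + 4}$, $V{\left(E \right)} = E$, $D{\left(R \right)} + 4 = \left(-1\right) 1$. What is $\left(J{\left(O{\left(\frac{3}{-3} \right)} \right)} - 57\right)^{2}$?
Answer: $\left(53 - i \sqrt{2}\right)^{2} \approx 2807.0 - 149.91 i$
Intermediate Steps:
$D{\left(R \right)} = -5$ ($D{\left(R \right)} = -4 - 1 = -5$)
$O{\left(u \right)} = -2 - u$ ($O{\left(u \right)} = \frac{2 + u}{-5 + 4} = \frac{2 + u}{-1} = \left(2 + u\right) \left(-1\right) = -2 - u$)
$J{\left(F \right)} = 4 + \sqrt{2} \sqrt{F}$ ($J{\left(F \right)} = 4 + \sqrt{F + F} = 4 + \sqrt{2 F} = 4 + \sqrt{2} \sqrt{F}$)
$\left(J{\left(O{\left(\frac{3}{-3} \right)} \right)} - 57\right)^{2} = \left(\left(4 + \sqrt{2} \sqrt{-2 - \frac{3}{-3}}\right) - 57\right)^{2} = \left(\left(4 + \sqrt{2} \sqrt{-2 - 3 \left(- \frac{1}{3}\right)}\right) - 57\right)^{2} = \left(\left(4 + \sqrt{2} \sqrt{-2 - -1}\right) - 57\right)^{2} = \left(\left(4 + \sqrt{2} \sqrt{-2 + 1}\right) - 57\right)^{2} = \left(\left(4 + \sqrt{2} \sqrt{-1}\right) - 57\right)^{2} = \left(\left(4 + \sqrt{2} i\right) - 57\right)^{2} = \left(\left(4 + i \sqrt{2}\right) - 57\right)^{2} = \left(-53 + i \sqrt{2}\right)^{2}$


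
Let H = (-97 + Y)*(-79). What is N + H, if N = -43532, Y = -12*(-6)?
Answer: -41557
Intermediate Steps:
Y = 72
H = 1975 (H = (-97 + 72)*(-79) = -25*(-79) = 1975)
N + H = -43532 + 1975 = -41557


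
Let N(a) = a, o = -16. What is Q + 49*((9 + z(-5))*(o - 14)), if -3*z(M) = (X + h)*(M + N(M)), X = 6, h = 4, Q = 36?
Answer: -62194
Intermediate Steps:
z(M) = -20*M/3 (z(M) = -(6 + 4)*(M + M)/3 = -10*2*M/3 = -20*M/3)
Q + 49*((9 + z(-5))*(o - 14)) = 36 + 49*((9 - 20/3*(-5))*(-16 - 14)) = 36 + 49*((9 + 100/3)*(-30)) = 36 + 49*((127/3)*(-30)) = 36 + 49*(-1270) = 36 - 62230 = -62194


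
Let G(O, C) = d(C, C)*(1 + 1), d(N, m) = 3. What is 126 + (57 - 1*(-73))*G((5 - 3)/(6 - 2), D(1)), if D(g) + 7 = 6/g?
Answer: 906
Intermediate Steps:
D(g) = -7 + 6/g
G(O, C) = 6 (G(O, C) = 3*(1 + 1) = 3*2 = 6)
126 + (57 - 1*(-73))*G((5 - 3)/(6 - 2), D(1)) = 126 + (57 - 1*(-73))*6 = 126 + (57 + 73)*6 = 126 + 130*6 = 126 + 780 = 906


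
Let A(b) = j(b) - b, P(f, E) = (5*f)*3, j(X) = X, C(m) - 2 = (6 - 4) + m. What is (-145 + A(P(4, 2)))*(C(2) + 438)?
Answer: -64380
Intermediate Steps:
C(m) = 4 + m (C(m) = 2 + ((6 - 4) + m) = 2 + (2 + m) = 4 + m)
P(f, E) = 15*f
A(b) = 0 (A(b) = b - b = 0)
(-145 + A(P(4, 2)))*(C(2) + 438) = (-145 + 0)*((4 + 2) + 438) = -145*(6 + 438) = -145*444 = -64380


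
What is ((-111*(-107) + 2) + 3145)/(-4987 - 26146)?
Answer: -15024/31133 ≈ -0.48257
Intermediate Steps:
((-111*(-107) + 2) + 3145)/(-4987 - 26146) = ((11877 + 2) + 3145)/(-31133) = (11879 + 3145)*(-1/31133) = 15024*(-1/31133) = -15024/31133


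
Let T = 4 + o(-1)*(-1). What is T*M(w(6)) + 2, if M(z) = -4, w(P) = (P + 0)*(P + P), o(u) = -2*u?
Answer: -6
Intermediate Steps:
T = 2 (T = 4 - 2*(-1)*(-1) = 4 + 2*(-1) = 4 - 2 = 2)
w(P) = 2*P² (w(P) = P*(2*P) = 2*P²)
T*M(w(6)) + 2 = 2*(-4) + 2 = -8 + 2 = -6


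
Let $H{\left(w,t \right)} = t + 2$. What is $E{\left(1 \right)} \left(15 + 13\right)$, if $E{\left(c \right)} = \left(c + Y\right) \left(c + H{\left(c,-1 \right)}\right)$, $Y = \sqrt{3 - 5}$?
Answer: $56 + 56 i \sqrt{2} \approx 56.0 + 79.196 i$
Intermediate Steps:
$H{\left(w,t \right)} = 2 + t$
$Y = i \sqrt{2}$ ($Y = \sqrt{-2} = i \sqrt{2} \approx 1.4142 i$)
$E{\left(c \right)} = \left(1 + c\right) \left(c + i \sqrt{2}\right)$ ($E{\left(c \right)} = \left(c + i \sqrt{2}\right) \left(c + \left(2 - 1\right)\right) = \left(c + i \sqrt{2}\right) \left(c + 1\right) = \left(c + i \sqrt{2}\right) \left(1 + c\right) = \left(1 + c\right) \left(c + i \sqrt{2}\right)$)
$E{\left(1 \right)} \left(15 + 13\right) = \left(1 + 1^{2} + i \sqrt{2} + i 1 \sqrt{2}\right) \left(15 + 13\right) = \left(1 + 1 + i \sqrt{2} + i \sqrt{2}\right) 28 = \left(2 + 2 i \sqrt{2}\right) 28 = 56 + 56 i \sqrt{2}$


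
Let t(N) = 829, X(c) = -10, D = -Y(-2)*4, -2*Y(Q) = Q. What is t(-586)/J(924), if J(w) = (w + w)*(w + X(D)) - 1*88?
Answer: 829/1688984 ≈ 0.00049083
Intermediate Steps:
Y(Q) = -Q/2
D = -4 (D = -(-1)*(-2)/2*4 = -1*1*4 = -1*4 = -4)
J(w) = -88 + 2*w*(-10 + w) (J(w) = (w + w)*(w - 10) - 1*88 = (2*w)*(-10 + w) - 88 = 2*w*(-10 + w) - 88 = -88 + 2*w*(-10 + w))
t(-586)/J(924) = 829/(-88 - 20*924 + 2*924²) = 829/(-88 - 18480 + 2*853776) = 829/(-88 - 18480 + 1707552) = 829/1688984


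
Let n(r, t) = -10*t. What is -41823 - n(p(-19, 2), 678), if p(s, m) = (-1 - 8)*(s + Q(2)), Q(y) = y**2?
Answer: -35043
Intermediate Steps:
p(s, m) = -36 - 9*s (p(s, m) = (-1 - 8)*(s + 2**2) = -9*(s + 4) = -9*(4 + s) = -36 - 9*s)
-41823 - n(p(-19, 2), 678) = -41823 - (-10)*678 = -41823 - 1*(-6780) = -41823 + 6780 = -35043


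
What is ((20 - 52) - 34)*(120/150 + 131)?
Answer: -43494/5 ≈ -8698.8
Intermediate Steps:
((20 - 52) - 34)*(120/150 + 131) = (-32 - 34)*(120*(1/150) + 131) = -66*(⅘ + 131) = -66*659/5 = -43494/5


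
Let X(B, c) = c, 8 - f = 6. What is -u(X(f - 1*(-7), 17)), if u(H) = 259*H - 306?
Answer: -4097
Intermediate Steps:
f = 2 (f = 8 - 1*6 = 8 - 6 = 2)
u(H) = -306 + 259*H
-u(X(f - 1*(-7), 17)) = -(-306 + 259*17) = -(-306 + 4403) = -1*4097 = -4097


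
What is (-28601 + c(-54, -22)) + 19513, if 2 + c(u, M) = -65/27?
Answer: -245495/27 ≈ -9092.4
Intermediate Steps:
c(u, M) = -119/27 (c(u, M) = -2 - 65/27 = -119/27)
(-28601 + c(-54, -22)) + 19513 = (-28601 - 119/27) + 19513 = -772346/27 + 19513 = -245495/27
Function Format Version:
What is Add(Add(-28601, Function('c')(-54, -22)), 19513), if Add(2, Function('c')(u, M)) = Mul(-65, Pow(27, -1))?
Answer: Rational(-245495, 27) ≈ -9092.4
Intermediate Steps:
Function('c')(u, M) = Rational(-119, 27) (Function('c')(u, M) = Add(-2, Mul(-65, Pow(27, -1))) = Add(-2, Mul(-65, Rational(1, 27))) = Add(-2, Rational(-65, 27)) = Rational(-119, 27))
Add(Add(-28601, Function('c')(-54, -22)), 19513) = Add(Add(-28601, Rational(-119, 27)), 19513) = Add(Rational(-772346, 27), 19513) = Rational(-245495, 27)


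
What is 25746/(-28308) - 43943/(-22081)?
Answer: 16081929/14882594 ≈ 1.0806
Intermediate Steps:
25746/(-28308) - 43943/(-22081) = 25746*(-1/28308) - 43943*(-1/22081) = -613/674 + 43943/22081 = 16081929/14882594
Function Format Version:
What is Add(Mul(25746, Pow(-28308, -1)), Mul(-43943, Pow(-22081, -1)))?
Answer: Rational(16081929, 14882594) ≈ 1.0806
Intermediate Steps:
Add(Mul(25746, Pow(-28308, -1)), Mul(-43943, Pow(-22081, -1))) = Add(Mul(25746, Rational(-1, 28308)), Mul(-43943, Rational(-1, 22081))) = Add(Rational(-613, 674), Rational(43943, 22081)) = Rational(16081929, 14882594)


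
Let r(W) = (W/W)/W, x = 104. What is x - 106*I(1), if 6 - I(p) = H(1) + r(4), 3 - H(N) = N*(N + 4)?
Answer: -1435/2 ≈ -717.50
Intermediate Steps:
H(N) = 3 - N*(4 + N) (H(N) = 3 - N*(N + 4) = 3 - N*(4 + N))
r(W) = 1/W
I(p) = 31/4 (I(p) = 6 - ((3 - 1*1² - 4*1) + 1/4) = 6 - ((3 - 1*1 - 4) + ¼) = 6 - ((3 - 1 - 4) + ¼) = 6 - (-2 + ¼) = 6 - 1*(-7/4) = 6 + 7/4 = 31/4)
x - 106*I(1) = 104 - 106*31/4 = 104 - 1643/2 = -1435/2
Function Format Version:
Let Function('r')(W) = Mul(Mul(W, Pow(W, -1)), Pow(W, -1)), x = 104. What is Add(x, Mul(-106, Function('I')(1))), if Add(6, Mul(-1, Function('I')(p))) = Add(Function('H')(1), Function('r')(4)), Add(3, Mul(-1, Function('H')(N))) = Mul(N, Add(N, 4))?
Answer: Rational(-1435, 2) ≈ -717.50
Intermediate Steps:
Function('H')(N) = Add(3, Mul(-1, N, Add(4, N))) (Function('H')(N) = Add(3, Mul(-1, Mul(N, Add(N, 4)))) = Add(3, Mul(-1, Mul(N, Add(4, N)))) = Add(3, Mul(-1, N, Add(4, N))))
Function('r')(W) = Pow(W, -1) (Function('r')(W) = Mul(1, Pow(W, -1)) = Pow(W, -1))
Function('I')(p) = Rational(31, 4) (Function('I')(p) = Add(6, Mul(-1, Add(Add(3, Mul(-1, Pow(1, 2)), Mul(-4, 1)), Pow(4, -1)))) = Add(6, Mul(-1, Add(Add(3, Mul(-1, 1), -4), Rational(1, 4)))) = Add(6, Mul(-1, Add(Add(3, -1, -4), Rational(1, 4)))) = Add(6, Mul(-1, Add(-2, Rational(1, 4)))) = Add(6, Mul(-1, Rational(-7, 4))) = Add(6, Rational(7, 4)) = Rational(31, 4))
Add(x, Mul(-106, Function('I')(1))) = Add(104, Mul(-106, Rational(31, 4))) = Add(104, Rational(-1643, 2)) = Rational(-1435, 2)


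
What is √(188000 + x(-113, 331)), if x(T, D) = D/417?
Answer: √32691270027/417 ≈ 433.59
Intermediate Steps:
x(T, D) = D/417 (x(T, D) = D*(1/417) = D/417)
√(188000 + x(-113, 331)) = √(188000 + (1/417)*331) = √(188000 + 331/417) = √(78396331/417) = √32691270027/417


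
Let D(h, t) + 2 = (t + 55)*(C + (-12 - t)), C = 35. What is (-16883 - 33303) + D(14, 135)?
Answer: -71468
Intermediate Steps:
D(h, t) = -2 + (23 - t)*(55 + t) (D(h, t) = -2 + (t + 55)*(35 + (-12 - t)) = -2 + (55 + t)*(23 - t) = -2 + (23 - t)*(55 + t))
(-16883 - 33303) + D(14, 135) = (-16883 - 33303) + (1263 - 1*135² - 32*135) = -50186 + (1263 - 1*18225 - 4320) = -50186 + (1263 - 18225 - 4320) = -50186 - 21282 = -71468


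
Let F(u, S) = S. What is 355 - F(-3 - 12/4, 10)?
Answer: 345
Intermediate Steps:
355 - F(-3 - 12/4, 10) = 355 - 1*10 = 355 - 10 = 345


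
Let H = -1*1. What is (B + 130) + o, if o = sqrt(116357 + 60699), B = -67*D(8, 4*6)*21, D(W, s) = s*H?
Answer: 33898 + 4*sqrt(11066) ≈ 34319.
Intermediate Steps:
H = -1
D(W, s) = -s (D(W, s) = s*(-1) = -s)
B = 33768 (B = -(-67)*4*6*21 = -(-67)*24*21 = -67*(-24)*21 = 1608*21 = 33768)
o = 4*sqrt(11066) (o = sqrt(177056) = 4*sqrt(11066) ≈ 420.78)
(B + 130) + o = (33768 + 130) + 4*sqrt(11066) = 33898 + 4*sqrt(11066)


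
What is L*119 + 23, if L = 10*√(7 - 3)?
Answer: 2403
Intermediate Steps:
L = 20 (L = 10*√4 = 10*2 = 20)
L*119 + 23 = 20*119 + 23 = 2380 + 23 = 2403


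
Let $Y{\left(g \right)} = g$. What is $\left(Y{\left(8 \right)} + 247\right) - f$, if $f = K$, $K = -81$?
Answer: $336$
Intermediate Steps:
$f = -81$
$\left(Y{\left(8 \right)} + 247\right) - f = \left(8 + 247\right) - -81 = 255 + 81 = 336$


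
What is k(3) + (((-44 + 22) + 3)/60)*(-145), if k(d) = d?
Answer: 587/12 ≈ 48.917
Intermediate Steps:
k(3) + (((-44 + 22) + 3)/60)*(-145) = 3 + (((-44 + 22) + 3)/60)*(-145) = 3 + ((-22 + 3)*(1/60))*(-145) = 3 - 19*1/60*(-145) = 3 - 19/60*(-145) = 3 + 551/12 = 587/12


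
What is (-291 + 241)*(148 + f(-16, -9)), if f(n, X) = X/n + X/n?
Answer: -29825/4 ≈ -7456.3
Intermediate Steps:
f(n, X) = 2*X/n
(-291 + 241)*(148 + f(-16, -9)) = (-291 + 241)*(148 + 2*(-9)/(-16)) = -50*(148 + 2*(-9)*(-1/16)) = -50*(148 + 9/8) = -50*1193/8 = -29825/4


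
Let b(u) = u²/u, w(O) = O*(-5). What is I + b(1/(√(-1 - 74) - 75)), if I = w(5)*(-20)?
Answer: 37999/76 - I*√3/1140 ≈ 499.99 - 0.0015193*I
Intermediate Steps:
w(O) = -5*O
b(u) = u
I = 500 (I = -5*5*(-20) = -25*(-20) = 500)
I + b(1/(√(-1 - 74) - 75)) = 500 + 1/(√(-1 - 74) - 75) = 500 + 1/(√(-75) - 75) = 500 + 1/(5*I*√3 - 75) = 500 + 1/(-75 + 5*I*√3)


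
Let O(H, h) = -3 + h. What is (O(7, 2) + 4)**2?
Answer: 9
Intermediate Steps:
(O(7, 2) + 4)**2 = ((-3 + 2) + 4)**2 = (-1 + 4)**2 = 3**2 = 9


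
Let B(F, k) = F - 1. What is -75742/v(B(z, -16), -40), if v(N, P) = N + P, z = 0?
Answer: 75742/41 ≈ 1847.4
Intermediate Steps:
B(F, k) = -1 + F
-75742/v(B(z, -16), -40) = -75742/((-1 + 0) - 40) = -75742/(-1 - 40) = -75742/(-41) = -75742*(-1/41) = 75742/41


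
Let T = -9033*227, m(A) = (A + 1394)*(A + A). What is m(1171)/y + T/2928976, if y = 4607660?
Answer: 407353356771/674786277808 ≈ 0.60368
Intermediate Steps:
m(A) = 2*A*(1394 + A) (m(A) = (1394 + A)*(2*A) = 2*A*(1394 + A))
T = -2050491
m(1171)/y + T/2928976 = (2*1171*(1394 + 1171))/4607660 - 2050491/2928976 = (2*1171*2565)*(1/4607660) - 2050491*1/2928976 = 6007230*(1/4607660) - 2050491/2928976 = 600723/460766 - 2050491/2928976 = 407353356771/674786277808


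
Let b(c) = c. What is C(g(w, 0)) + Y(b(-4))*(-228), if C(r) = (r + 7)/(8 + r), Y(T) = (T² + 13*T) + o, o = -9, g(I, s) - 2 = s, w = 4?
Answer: 102609/10 ≈ 10261.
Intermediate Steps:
g(I, s) = 2 + s
Y(T) = -9 + T² + 13*T (Y(T) = (T² + 13*T) - 9 = -9 + T² + 13*T)
C(r) = (7 + r)/(8 + r)
C(g(w, 0)) + Y(b(-4))*(-228) = (7 + (2 + 0))/(8 + (2 + 0)) + (-9 + (-4)² + 13*(-4))*(-228) = (7 + 2)/(8 + 2) + (-9 + 16 - 52)*(-228) = 9/10 - 45*(-228) = (⅒)*9 + 10260 = 9/10 + 10260 = 102609/10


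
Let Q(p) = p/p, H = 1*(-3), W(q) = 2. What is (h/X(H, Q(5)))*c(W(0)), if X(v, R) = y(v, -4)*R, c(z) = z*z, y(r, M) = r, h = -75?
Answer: 100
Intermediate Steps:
c(z) = z**2
H = -3
Q(p) = 1
X(v, R) = R*v (X(v, R) = v*R = R*v)
(h/X(H, Q(5)))*c(W(0)) = -75/(1*(-3))*2**2 = -75/(-3)*4 = -75*(-1/3)*4 = 25*4 = 100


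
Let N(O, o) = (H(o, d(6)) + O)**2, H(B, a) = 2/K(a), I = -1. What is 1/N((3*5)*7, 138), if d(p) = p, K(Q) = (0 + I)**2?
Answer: 1/11449 ≈ 8.7344e-5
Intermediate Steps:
K(Q) = 1 (K(Q) = (0 - 1)**2 = (-1)**2 = 1)
H(B, a) = 2 (H(B, a) = 2/1 = 2*1 = 2)
N(O, o) = (2 + O)**2
1/N((3*5)*7, 138) = 1/((2 + (3*5)*7)**2) = 1/((2 + 15*7)**2) = 1/((2 + 105)**2) = 1/(107**2) = 1/11449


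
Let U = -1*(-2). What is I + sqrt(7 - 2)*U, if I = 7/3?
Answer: 7/3 + 2*sqrt(5) ≈ 6.8055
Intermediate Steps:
I = 7/3 (I = 7*(1/3) = 7/3 ≈ 2.3333)
U = 2
I + sqrt(7 - 2)*U = 7/3 + sqrt(7 - 2)*2 = 7/3 + sqrt(5)*2 = 7/3 + 2*sqrt(5)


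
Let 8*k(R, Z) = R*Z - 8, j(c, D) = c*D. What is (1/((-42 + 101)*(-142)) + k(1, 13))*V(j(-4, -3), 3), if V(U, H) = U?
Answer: 62823/8378 ≈ 7.4986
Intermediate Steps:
j(c, D) = D*c
k(R, Z) = -1 + R*Z/8 (k(R, Z) = (R*Z - 8)/8 = (-8 + R*Z)/8 = -1 + R*Z/8)
(1/((-42 + 101)*(-142)) + k(1, 13))*V(j(-4, -3), 3) = (1/((-42 + 101)*(-142)) + (-1 + (1/8)*1*13))*(-3*(-4)) = (-1/142/59 + (-1 + 13/8))*12 = ((1/59)*(-1/142) + 5/8)*12 = (-1/8378 + 5/8)*12 = (20941/33512)*12 = 62823/8378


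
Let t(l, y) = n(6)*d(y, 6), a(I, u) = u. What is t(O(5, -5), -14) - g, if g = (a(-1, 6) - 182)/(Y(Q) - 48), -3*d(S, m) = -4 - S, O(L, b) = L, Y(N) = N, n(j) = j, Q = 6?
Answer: -508/21 ≈ -24.190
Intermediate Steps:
d(S, m) = 4/3 + S/3 (d(S, m) = -(-4 - S)/3 = 4/3 + S/3)
t(l, y) = 8 + 2*y (t(l, y) = 6*(4/3 + y/3) = 8 + 2*y)
g = 88/21 (g = (6 - 182)/(6 - 48) = -176/(-42) = -176*(-1/42) = 88/21 ≈ 4.1905)
t(O(5, -5), -14) - g = (8 + 2*(-14)) - 1*88/21 = (8 - 28) - 88/21 = -20 - 88/21 = -508/21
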